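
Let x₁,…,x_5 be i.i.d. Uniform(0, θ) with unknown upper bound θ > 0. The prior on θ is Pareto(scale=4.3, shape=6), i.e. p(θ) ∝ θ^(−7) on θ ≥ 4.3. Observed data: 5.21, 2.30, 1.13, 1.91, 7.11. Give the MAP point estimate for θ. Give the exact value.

The Uniform(0, θ) likelihood is θ^(−n) for θ ≥ max(xᵢ), zero otherwise. Here max(xᵢ) = 7.11.
Posterior ∝ θ^(−7) · θ^(−5) = θ^(−12) on θ ≥ max(4.3, 7.11) = 7.11.
This density is strictly decreasing in θ, so the posterior mode lies at the lower boundary of the support.

θ̂_MAP = 7.11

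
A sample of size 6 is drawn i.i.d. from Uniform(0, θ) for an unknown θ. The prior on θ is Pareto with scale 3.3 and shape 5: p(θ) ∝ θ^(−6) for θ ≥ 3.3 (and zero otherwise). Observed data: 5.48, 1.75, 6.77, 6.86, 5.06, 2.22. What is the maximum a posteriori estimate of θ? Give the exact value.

θ̂_MAP = 6.86

The Uniform(0, θ) likelihood is θ^(−n) for θ ≥ max(xᵢ), zero otherwise. Here max(xᵢ) = 6.86.
Posterior ∝ θ^(−6) · θ^(−6) = θ^(−12) on θ ≥ max(3.3, 6.86) = 6.86.
This density is strictly decreasing in θ, so the posterior mode lies at the lower boundary of the support.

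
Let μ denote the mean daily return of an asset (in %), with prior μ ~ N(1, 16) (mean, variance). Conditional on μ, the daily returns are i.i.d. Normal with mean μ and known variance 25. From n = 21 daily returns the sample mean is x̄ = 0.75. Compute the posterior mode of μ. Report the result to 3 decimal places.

n = 21, x̄ = 0.75.
For a Normal prior and Normal likelihood with known variance, the posterior is Normal; its mode equals its mean, the precision-weighted average.
Prior precision 1/σ₀² = 1/16 = 0.0625; data precision n/σ² = 21/25 = 0.84.
μ̂ = (0.0625·1 + 0.84·0.75) / (0.0625 + 0.84) = 0.6925/0.9025 = 277/361 ≈ 0.767.

μ̂_MAP = 0.767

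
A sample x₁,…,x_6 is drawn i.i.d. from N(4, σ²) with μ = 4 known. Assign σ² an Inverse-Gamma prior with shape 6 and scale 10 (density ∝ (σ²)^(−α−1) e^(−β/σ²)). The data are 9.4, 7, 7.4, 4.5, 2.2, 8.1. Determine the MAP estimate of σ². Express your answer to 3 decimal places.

σ̂²_MAP = 4.501

Sum of squared deviations about the known mean: SS = (9.4−4)² + (7−4)² + (7.4−4)² + (4.5−4)² + (2.2−4)² + (8.1−4)² = 70.02.
The Normal likelihood contributes (σ²)^(−n/2) exp(−SS/(2σ²)), so the posterior is Inverse-Gamma(α + n/2, β + SS/2) = Inverse-Gamma(9, 45.01).
The mode of Inverse-Gamma(a, b) is b/(a+1) = 45.01/10 ≈ 4.501.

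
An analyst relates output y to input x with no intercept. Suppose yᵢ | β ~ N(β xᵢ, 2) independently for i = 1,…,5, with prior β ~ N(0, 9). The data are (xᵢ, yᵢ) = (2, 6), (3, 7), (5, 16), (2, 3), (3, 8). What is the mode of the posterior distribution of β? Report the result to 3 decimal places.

β̂_MAP = 2.792

log p(β | y) = −Σ(yᵢ − βxᵢ)²/(2·2) − β²/(2·9) + const.
Setting the derivative to zero: Σxᵢ(yᵢ − βxᵢ)/2 − β/9 = 0, so β = Σxᵢyᵢ / (Σxᵢ² + σ²/τ²).
Σxᵢyᵢ = 2·6 + 3·7 + 5·16 + 2·3 + 3·8 = 143; Σxᵢ² = 51; σ²/τ² = 2/9.
β̂_MAP = 143 / (51 + 2/9) = 143/(461/9) = 1287/461 ≈ 2.792.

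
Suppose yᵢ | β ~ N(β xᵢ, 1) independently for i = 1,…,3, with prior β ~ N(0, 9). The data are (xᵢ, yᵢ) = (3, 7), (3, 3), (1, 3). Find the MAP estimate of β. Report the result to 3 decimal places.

log p(β | y) = −Σ(yᵢ − βxᵢ)²/(2·1) − β²/(2·9) + const.
Setting the derivative to zero: Σxᵢ(yᵢ − βxᵢ)/1 − β/9 = 0, so β = Σxᵢyᵢ / (Σxᵢ² + σ²/τ²).
Σxᵢyᵢ = 3·7 + 3·3 + 1·3 = 33; Σxᵢ² = 19; σ²/τ² = 1/9.
β̂_MAP = 33 / (19 + 1/9) = 33/(172/9) = 297/172 ≈ 1.727.

β̂_MAP = 1.727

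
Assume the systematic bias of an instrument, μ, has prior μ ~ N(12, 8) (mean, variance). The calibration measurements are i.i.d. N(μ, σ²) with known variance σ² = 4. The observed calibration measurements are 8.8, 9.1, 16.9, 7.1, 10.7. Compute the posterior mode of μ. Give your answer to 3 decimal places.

μ̂_MAP = 10.655

n = 5; x̄ = (8.8 + 9.1 + 16.9 + 7.1 + 10.7)/5 = 52.6/5 = 10.52.
For a Normal prior and Normal likelihood with known variance, the posterior is Normal; its mode equals its mean, the precision-weighted average.
Prior precision 1/σ₀² = 1/8 = 0.125; data precision n/σ² = 5/4 = 1.25.
μ̂ = (0.125·12 + 1.25·10.52) / (0.125 + 1.25) = 14.65/1.375 = 586/55 ≈ 10.655.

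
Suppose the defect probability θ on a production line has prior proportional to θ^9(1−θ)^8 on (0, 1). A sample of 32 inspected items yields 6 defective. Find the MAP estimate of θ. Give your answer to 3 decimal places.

θ̂_MAP = 0.306

The prior density ∝ θ^9(1−θ)^8 is the kernel of Beta(10, 9).
Data: 6 successes in 32 trials. The binomial likelihood contributes θ^6(1−θ)^26, so the posterior is Beta(10+6, 9+26) = Beta(16, 35).
For Beta(a, b) with a, b > 1 the mode is (a−1)/(a+b−2) = 15/49 ≈ 0.306.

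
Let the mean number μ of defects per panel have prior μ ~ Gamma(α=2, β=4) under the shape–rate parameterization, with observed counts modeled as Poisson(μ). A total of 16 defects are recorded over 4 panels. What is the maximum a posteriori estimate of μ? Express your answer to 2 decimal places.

Σxᵢ = 16, n = 4.
Posterior ∝ μe^(−4μ) · μ^16e^(−4μ) = μ^17e^(−8μ), i.e. Gamma(shape=18, rate=8).
The mode of a Gamma(a, b) with a ≥ 1 (shape–rate) is (a−1)/b = 17/8 ≈ 2.13.

μ̂_MAP = 2.13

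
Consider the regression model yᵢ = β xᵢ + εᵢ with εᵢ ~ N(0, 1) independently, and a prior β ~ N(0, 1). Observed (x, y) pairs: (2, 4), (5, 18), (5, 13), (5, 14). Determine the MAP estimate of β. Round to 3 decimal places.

log p(β | y) = −Σ(yᵢ − βxᵢ)²/(2·1) − β²/(2·1) + const.
Setting the derivative to zero: Σxᵢ(yᵢ − βxᵢ)/1 − β/1 = 0, so β = Σxᵢyᵢ / (Σxᵢ² + σ²/τ²).
Σxᵢyᵢ = 2·4 + 5·18 + 5·13 + 5·14 = 233; Σxᵢ² = 79; σ²/τ² = 1.
β̂_MAP = 233 / (79 + 1) = 233/80 ≈ 2.913.

β̂_MAP = 2.913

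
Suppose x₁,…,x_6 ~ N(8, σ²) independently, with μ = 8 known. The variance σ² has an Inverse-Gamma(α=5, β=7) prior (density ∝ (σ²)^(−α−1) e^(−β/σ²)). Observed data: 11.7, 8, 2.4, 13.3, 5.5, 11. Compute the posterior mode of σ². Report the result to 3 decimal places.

Sum of squared deviations about the known mean: SS = (11.7−8)² + (8−8)² + (2.4−8)² + (13.3−8)² + (5.5−8)² + (11−8)² = 88.39.
The Normal likelihood contributes (σ²)^(−n/2) exp(−SS/(2σ²)), so the posterior is Inverse-Gamma(α + n/2, β + SS/2) = Inverse-Gamma(8, 51.195).
The mode of Inverse-Gamma(a, b) is b/(a+1) = 51.195/9 ≈ 5.688.

σ̂²_MAP = 5.688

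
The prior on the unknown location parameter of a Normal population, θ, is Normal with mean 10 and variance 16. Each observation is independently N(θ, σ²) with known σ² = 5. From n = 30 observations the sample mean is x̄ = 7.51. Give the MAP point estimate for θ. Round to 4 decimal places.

θ̂_MAP = 7.5357

n = 30, x̄ = 7.51.
For a Normal prior and Normal likelihood with known variance, the posterior is Normal; its mode equals its mean, the precision-weighted average.
Prior precision 1/σ₀² = 1/16 = 0.0625; data precision n/σ² = 30/5 = 6.
θ̂ = (0.0625·10 + 6·7.51) / (0.0625 + 6) = 45.685/6.0625 = 18274/2425 ≈ 7.5357.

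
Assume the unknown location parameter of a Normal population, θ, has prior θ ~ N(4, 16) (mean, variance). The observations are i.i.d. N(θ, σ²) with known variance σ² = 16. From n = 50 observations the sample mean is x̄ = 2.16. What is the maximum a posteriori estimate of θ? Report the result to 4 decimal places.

θ̂_MAP = 2.1961

n = 50, x̄ = 2.16.
For a Normal prior and Normal likelihood with known variance, the posterior is Normal; its mode equals its mean, the precision-weighted average.
Prior precision 1/σ₀² = 1/16 = 0.0625; data precision n/σ² = 50/16 = 3.125.
θ̂ = (0.0625·4 + 3.125·2.16) / (0.0625 + 3.125) = 7/3.1875 = 112/51 ≈ 2.1961.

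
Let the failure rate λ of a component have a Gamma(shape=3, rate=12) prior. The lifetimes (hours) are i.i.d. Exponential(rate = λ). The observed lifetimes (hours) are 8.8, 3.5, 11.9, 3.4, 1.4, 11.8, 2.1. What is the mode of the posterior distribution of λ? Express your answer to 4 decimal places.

λ̂_MAP = 0.1639

The Exponential(rate=λ) likelihood is ∝ λ^n e^(−λΣtᵢ). Here n = 7 and Σtᵢ = 8.8 + 3.5 + 11.9 + 3.4 + 1.4 + 11.8 + 2.1 = 42.9.
Posterior ∝ λ^2e^(−12λ) · λ^7e^(−42.9λ) = λ^9e^(−54.9λ), i.e. Gamma(10, 54.9).
Mode = (a−1)/b = 9/54.9 ≈ 0.1639.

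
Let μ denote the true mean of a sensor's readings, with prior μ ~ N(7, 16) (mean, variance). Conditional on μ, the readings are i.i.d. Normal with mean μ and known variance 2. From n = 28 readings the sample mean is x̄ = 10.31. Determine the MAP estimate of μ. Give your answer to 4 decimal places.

μ̂_MAP = 10.2953

n = 28, x̄ = 10.31.
For a Normal prior and Normal likelihood with known variance, the posterior is Normal; its mode equals its mean, the precision-weighted average.
Prior precision 1/σ₀² = 1/16 = 0.0625; data precision n/σ² = 28/2 = 14.
μ̂ = (0.0625·7 + 14·10.31) / (0.0625 + 14) = 144.7775/14.0625 = 57911/5625 ≈ 10.2953.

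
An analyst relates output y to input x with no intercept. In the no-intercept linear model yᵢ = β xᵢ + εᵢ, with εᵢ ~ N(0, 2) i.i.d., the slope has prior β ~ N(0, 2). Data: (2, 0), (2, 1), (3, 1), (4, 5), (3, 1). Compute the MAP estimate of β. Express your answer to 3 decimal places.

log p(β | y) = −Σ(yᵢ − βxᵢ)²/(2·2) − β²/(2·2) + const.
Setting the derivative to zero: Σxᵢ(yᵢ − βxᵢ)/2 − β/2 = 0, so β = Σxᵢyᵢ / (Σxᵢ² + σ²/τ²).
Σxᵢyᵢ = 2·0 + 2·1 + 3·1 + 4·5 + 3·1 = 28; Σxᵢ² = 42; σ²/τ² = 1.
β̂_MAP = 28 / (42 + 1) = 28/43 ≈ 0.651.

β̂_MAP = 0.651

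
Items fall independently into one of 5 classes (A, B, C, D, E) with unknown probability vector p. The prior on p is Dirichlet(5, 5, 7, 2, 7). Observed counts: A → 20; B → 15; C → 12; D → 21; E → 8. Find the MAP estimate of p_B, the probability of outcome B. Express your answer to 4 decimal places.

The posterior is Dirichlet(αᵢ + nᵢ) = Dirichlet(25, 20, 19, 23, 15).
For a Dirichlet(a₁,…,a_K) with all aᵢ > 1, the mode has j-th component (aⱼ − 1)/(Σaᵢ − K).
Here Σaᵢ = 102 and K = 5, so p_B = (20 − 1)/(102 − 5) = 19/97 ≈ 0.1959.

MAP estimate of p_B = 0.1959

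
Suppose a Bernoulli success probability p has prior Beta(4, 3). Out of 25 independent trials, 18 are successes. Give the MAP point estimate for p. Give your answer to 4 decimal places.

p̂_MAP = 0.7000

Prior: Beta(4, 3).
Data: 18 successes in 25 trials. The binomial likelihood contributes p^18(1−p)^7, so the posterior is Beta(4+18, 3+7) = Beta(22, 10).
For Beta(a, b) with a, b > 1 the mode is (a−1)/(a+b−2) = 21/30 ≈ 0.7000.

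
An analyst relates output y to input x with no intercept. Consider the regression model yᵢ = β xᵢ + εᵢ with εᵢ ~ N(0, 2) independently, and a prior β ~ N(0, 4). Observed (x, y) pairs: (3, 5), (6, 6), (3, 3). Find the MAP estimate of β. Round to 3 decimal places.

β̂_MAP = 1.101

log p(β | y) = −Σ(yᵢ − βxᵢ)²/(2·2) − β²/(2·4) + const.
Setting the derivative to zero: Σxᵢ(yᵢ − βxᵢ)/2 − β/4 = 0, so β = Σxᵢyᵢ / (Σxᵢ² + σ²/τ²).
Σxᵢyᵢ = 3·5 + 6·6 + 3·3 = 60; Σxᵢ² = 54; σ²/τ² = 0.5.
β̂_MAP = 60 / (54 + 0.5) = 60/54.5 ≈ 1.101.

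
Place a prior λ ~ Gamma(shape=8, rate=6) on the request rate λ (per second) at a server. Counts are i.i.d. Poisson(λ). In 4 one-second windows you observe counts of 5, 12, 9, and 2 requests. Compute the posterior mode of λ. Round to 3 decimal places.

λ̂_MAP = 3.500

Σxᵢ = 5+12+9+2 = 28, with n = 4.
Posterior ∝ λ^7e^(−6λ) · λ^28e^(−4λ) = λ^35e^(−10λ), i.e. Gamma(shape=36, rate=10).
The mode of a Gamma(a, b) with a ≥ 1 (shape–rate) is (a−1)/b = 35/10 ≈ 3.500.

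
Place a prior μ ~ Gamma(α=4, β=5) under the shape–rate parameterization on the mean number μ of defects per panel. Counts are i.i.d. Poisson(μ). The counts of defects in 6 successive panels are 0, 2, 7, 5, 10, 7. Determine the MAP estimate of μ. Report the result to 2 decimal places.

Σxᵢ = 0+2+7+5+10+7 = 31, with n = 6.
Posterior ∝ μ^3e^(−5μ) · μ^31e^(−6μ) = μ^34e^(−11μ), i.e. Gamma(shape=35, rate=11).
The mode of a Gamma(a, b) with a ≥ 1 (shape–rate) is (a−1)/b = 34/11 ≈ 3.09.

μ̂_MAP = 3.09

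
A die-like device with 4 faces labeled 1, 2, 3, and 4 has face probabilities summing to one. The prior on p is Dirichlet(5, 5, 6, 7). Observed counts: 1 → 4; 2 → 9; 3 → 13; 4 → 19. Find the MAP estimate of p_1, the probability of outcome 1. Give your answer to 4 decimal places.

The posterior is Dirichlet(αᵢ + nᵢ) = Dirichlet(9, 14, 19, 26).
For a Dirichlet(a₁,…,a_K) with all aᵢ > 1, the mode has j-th component (aⱼ − 1)/(Σaᵢ − K).
Here Σaᵢ = 68 and K = 4, so p_1 = (9 − 1)/(68 − 4) = 8/64 ≈ 0.1250.

MAP estimate: 0.1250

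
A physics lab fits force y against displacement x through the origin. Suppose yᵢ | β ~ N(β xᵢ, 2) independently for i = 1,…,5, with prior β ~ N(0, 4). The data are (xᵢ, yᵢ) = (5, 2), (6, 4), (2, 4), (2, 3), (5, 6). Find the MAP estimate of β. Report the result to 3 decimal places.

log p(β | y) = −Σ(yᵢ − βxᵢ)²/(2·2) − β²/(2·4) + const.
Setting the derivative to zero: Σxᵢ(yᵢ − βxᵢ)/2 − β/4 = 0, so β = Σxᵢyᵢ / (Σxᵢ² + σ²/τ²).
Σxᵢyᵢ = 5·2 + 6·4 + 2·4 + 2·3 + 5·6 = 78; Σxᵢ² = 94; σ²/τ² = 0.5.
β̂_MAP = 78 / (94 + 0.5) = 78/94.5 ≈ 0.825.

β̂_MAP = 0.825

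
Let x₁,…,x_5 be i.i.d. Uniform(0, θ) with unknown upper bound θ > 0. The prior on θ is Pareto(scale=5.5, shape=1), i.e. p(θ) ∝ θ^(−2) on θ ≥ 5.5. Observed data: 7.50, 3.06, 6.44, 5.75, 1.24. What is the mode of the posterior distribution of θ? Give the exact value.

The Uniform(0, θ) likelihood is θ^(−n) for θ ≥ max(xᵢ), zero otherwise. Here max(xᵢ) = 7.50.
Posterior ∝ θ^(−2) · θ^(−5) = θ^(−7) on θ ≥ max(5.5, 7.50) = 7.50.
This density is strictly decreasing in θ, so the posterior mode lies at the lower boundary of the support.

θ̂_MAP = 7.50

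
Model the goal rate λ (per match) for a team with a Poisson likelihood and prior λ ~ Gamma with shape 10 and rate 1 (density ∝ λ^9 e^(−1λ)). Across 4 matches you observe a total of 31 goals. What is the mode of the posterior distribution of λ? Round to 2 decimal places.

Σxᵢ = 31, n = 4.
Posterior ∝ λ^9e^(−1λ) · λ^31e^(−4λ) = λ^40e^(−5λ), i.e. Gamma(shape=41, rate=5).
The mode of a Gamma(a, b) with a ≥ 1 (shape–rate) is (a−1)/b = 40/5 ≈ 8.00.

λ̂_MAP = 8.00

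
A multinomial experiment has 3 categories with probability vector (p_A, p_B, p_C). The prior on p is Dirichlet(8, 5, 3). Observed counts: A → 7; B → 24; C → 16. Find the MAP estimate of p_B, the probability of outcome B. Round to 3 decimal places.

The posterior is Dirichlet(αᵢ + nᵢ) = Dirichlet(15, 29, 19).
For a Dirichlet(a₁,…,a_K) with all aᵢ > 1, the mode has j-th component (aⱼ − 1)/(Σaᵢ − K).
Here Σaᵢ = 63 and K = 3, so p_B = (29 − 1)/(63 − 3) = 28/60 ≈ 0.467.

MAP estimate of p_B = 0.467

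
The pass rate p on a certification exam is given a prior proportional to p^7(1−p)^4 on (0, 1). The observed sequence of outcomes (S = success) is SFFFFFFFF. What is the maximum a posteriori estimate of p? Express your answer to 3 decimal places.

The prior density ∝ p^7(1−p)^4 is the kernel of Beta(8, 5).
Data: 1 success in 9 trials (from the sequence). The binomial likelihood contributes p(1−p)^8, so the posterior is Beta(8+1, 5+8) = Beta(9, 13).
For Beta(a, b) with a, b > 1 the mode is (a−1)/(a+b−2) = 8/20 ≈ 0.400.

p̂_MAP = 0.400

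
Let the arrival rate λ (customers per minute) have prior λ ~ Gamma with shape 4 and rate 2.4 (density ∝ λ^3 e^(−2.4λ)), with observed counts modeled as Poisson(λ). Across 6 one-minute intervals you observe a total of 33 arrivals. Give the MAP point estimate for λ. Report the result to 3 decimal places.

Σxᵢ = 33, n = 6.
Posterior ∝ λ^3e^(−2.4λ) · λ^33e^(−6λ) = λ^36e^(−8.4λ), i.e. Gamma(shape=37, rate=8.4).
The mode of a Gamma(a, b) with a ≥ 1 (shape–rate) is (a−1)/b = 36/8.4 ≈ 4.286.

λ̂_MAP = 4.286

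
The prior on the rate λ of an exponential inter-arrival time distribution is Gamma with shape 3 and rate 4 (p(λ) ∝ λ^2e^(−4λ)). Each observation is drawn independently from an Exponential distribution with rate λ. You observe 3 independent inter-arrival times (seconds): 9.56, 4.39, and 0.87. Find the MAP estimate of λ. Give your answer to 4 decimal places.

The Exponential(rate=λ) likelihood is ∝ λ^n e^(−λΣtᵢ). Here n = 3 and Σtᵢ = 9.56 + 4.39 + 0.87 = 14.82.
Posterior ∝ λ^2e^(−4λ) · λ^3e^(−14.82λ) = λ^5e^(−18.82λ), i.e. Gamma(6, 18.82).
Mode = (a−1)/b = 5/18.82 ≈ 0.2657.

λ̂_MAP = 0.2657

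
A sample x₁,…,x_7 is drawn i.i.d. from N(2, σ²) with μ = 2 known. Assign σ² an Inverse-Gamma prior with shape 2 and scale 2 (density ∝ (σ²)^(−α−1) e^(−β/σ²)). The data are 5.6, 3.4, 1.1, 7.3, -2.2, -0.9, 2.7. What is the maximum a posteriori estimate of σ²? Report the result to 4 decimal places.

Sum of squared deviations about the known mean: SS = (5.6−2)² + (3.4−2)² + (1.1−2)² + (7.3−2)² + (-2.2−2)² + (-0.9−2)² + (2.7−2)² = 70.36.
The Normal likelihood contributes (σ²)^(−n/2) exp(−SS/(2σ²)), so the posterior is Inverse-Gamma(α + n/2, β + SS/2) = Inverse-Gamma(5.5, 37.18).
The mode of Inverse-Gamma(a, b) is b/(a+1) = 37.18/6.5 ≈ 5.7200.

σ̂²_MAP = 5.7200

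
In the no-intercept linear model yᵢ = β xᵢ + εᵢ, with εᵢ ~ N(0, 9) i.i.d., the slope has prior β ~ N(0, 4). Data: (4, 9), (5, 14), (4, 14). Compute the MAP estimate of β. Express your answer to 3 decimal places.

β̂_MAP = 2.734

log p(β | y) = −Σ(yᵢ − βxᵢ)²/(2·9) − β²/(2·4) + const.
Setting the derivative to zero: Σxᵢ(yᵢ − βxᵢ)/9 − β/4 = 0, so β = Σxᵢyᵢ / (Σxᵢ² + σ²/τ²).
Σxᵢyᵢ = 4·9 + 5·14 + 4·14 = 162; Σxᵢ² = 57; σ²/τ² = 2.25.
β̂_MAP = 162 / (57 + 2.25) = 162/59.25 ≈ 2.734.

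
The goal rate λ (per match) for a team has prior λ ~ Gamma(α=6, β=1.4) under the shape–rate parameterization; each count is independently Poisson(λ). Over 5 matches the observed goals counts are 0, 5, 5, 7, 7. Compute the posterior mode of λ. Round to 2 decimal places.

λ̂_MAP = 4.53

Σxᵢ = 0+5+5+7+7 = 24, with n = 5.
Posterior ∝ λ^5e^(−1.4λ) · λ^24e^(−5λ) = λ^29e^(−6.4λ), i.e. Gamma(shape=30, rate=6.4).
The mode of a Gamma(a, b) with a ≥ 1 (shape–rate) is (a−1)/b = 29/6.4 ≈ 4.53.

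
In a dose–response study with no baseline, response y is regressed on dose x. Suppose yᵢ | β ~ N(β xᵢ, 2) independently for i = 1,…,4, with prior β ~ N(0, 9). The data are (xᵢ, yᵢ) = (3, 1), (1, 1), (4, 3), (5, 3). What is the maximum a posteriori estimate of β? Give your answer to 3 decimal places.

log p(β | y) = −Σ(yᵢ − βxᵢ)²/(2·2) − β²/(2·9) + const.
Setting the derivative to zero: Σxᵢ(yᵢ − βxᵢ)/2 − β/9 = 0, so β = Σxᵢyᵢ / (Σxᵢ² + σ²/τ²).
Σxᵢyᵢ = 3·1 + 1·1 + 4·3 + 5·3 = 31; Σxᵢ² = 51; σ²/τ² = 2/9.
β̂_MAP = 31 / (51 + 2/9) = 31/(461/9) = 279/461 ≈ 0.605.

β̂_MAP = 0.605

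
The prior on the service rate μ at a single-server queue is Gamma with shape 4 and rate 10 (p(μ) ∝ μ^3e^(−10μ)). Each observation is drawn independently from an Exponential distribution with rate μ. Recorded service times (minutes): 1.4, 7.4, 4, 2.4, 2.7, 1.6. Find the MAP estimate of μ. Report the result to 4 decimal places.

μ̂_MAP = 0.3051

The Exponential(rate=μ) likelihood is ∝ μ^n e^(−μΣtᵢ). Here n = 6 and Σtᵢ = 1.4 + 7.4 + 4 + 2.4 + 2.7 + 1.6 = 19.5.
Posterior ∝ μ^3e^(−10μ) · μ^6e^(−19.5μ) = μ^9e^(−29.5μ), i.e. Gamma(10, 29.5).
Mode = (a−1)/b = 9/29.5 ≈ 0.3051.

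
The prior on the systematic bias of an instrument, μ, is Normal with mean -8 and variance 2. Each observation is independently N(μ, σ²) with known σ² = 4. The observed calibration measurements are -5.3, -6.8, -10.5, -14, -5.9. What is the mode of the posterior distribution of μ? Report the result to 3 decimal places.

n = 5; x̄ = ((-5.3) + (-6.8) + (-10.5) + (-14) + (-5.9))/5 = -42.5/5 = -8.5.
For a Normal prior and Normal likelihood with known variance, the posterior is Normal; its mode equals its mean, the precision-weighted average.
Prior precision 1/σ₀² = 1/2 = 0.5; data precision n/σ² = 5/4 = 1.25.
μ̂ = (0.5·(-8) + 1.25·(-8.5)) / (0.5 + 1.25) = (-14.625)/1.75 = -117/14 ≈ -8.357.

μ̂_MAP = -8.357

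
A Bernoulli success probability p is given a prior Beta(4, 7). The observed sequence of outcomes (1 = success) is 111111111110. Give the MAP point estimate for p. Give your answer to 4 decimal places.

Prior: Beta(4, 7).
Data: 11 successes in 12 trials (from the sequence). The binomial likelihood contributes p^11(1−p)^1, so the posterior is Beta(4+11, 7+1) = Beta(15, 8).
For Beta(a, b) with a, b > 1 the mode is (a−1)/(a+b−2) = 14/21 ≈ 0.6667.

p̂_MAP = 0.6667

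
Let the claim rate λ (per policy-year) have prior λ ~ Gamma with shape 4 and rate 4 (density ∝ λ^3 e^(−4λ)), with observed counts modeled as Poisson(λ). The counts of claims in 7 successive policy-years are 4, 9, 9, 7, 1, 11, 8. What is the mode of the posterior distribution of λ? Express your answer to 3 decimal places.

Σxᵢ = 4+9+9+7+1+11+8 = 49, with n = 7.
Posterior ∝ λ^3e^(−4λ) · λ^49e^(−7λ) = λ^52e^(−11λ), i.e. Gamma(shape=53, rate=11).
The mode of a Gamma(a, b) with a ≥ 1 (shape–rate) is (a−1)/b = 52/11 ≈ 4.727.

λ̂_MAP = 4.727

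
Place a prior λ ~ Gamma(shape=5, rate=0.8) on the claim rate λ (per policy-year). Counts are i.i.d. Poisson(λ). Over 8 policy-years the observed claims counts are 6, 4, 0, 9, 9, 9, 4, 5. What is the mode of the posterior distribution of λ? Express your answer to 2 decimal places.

λ̂_MAP = 5.68

Σxᵢ = 6+4+0+9+9+9+4+5 = 46, with n = 8.
Posterior ∝ λ^4e^(−0.8λ) · λ^46e^(−8λ) = λ^50e^(−8.8λ), i.e. Gamma(shape=51, rate=8.8).
The mode of a Gamma(a, b) with a ≥ 1 (shape–rate) is (a−1)/b = 50/8.8 ≈ 5.68.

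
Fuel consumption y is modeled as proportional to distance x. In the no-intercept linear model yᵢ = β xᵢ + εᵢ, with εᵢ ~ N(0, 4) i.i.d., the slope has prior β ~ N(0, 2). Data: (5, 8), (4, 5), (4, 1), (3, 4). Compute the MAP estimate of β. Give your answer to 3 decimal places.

log p(β | y) = −Σ(yᵢ − βxᵢ)²/(2·4) − β²/(2·2) + const.
Setting the derivative to zero: Σxᵢ(yᵢ − βxᵢ)/4 − β/2 = 0, so β = Σxᵢyᵢ / (Σxᵢ² + σ²/τ²).
Σxᵢyᵢ = 5·8 + 4·5 + 4·1 + 3·4 = 76; Σxᵢ² = 66; σ²/τ² = 2.
β̂_MAP = 76 / (66 + 2) = 76/68 ≈ 1.118.

β̂_MAP = 1.118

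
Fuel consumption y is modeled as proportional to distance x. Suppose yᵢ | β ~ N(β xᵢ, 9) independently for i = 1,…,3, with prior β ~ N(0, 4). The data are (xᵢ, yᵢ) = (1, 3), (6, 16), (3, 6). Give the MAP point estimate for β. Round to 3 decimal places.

log p(β | y) = −Σ(yᵢ − βxᵢ)²/(2·9) − β²/(2·4) + const.
Setting the derivative to zero: Σxᵢ(yᵢ − βxᵢ)/9 − β/4 = 0, so β = Σxᵢyᵢ / (Σxᵢ² + σ²/τ²).
Σxᵢyᵢ = 1·3 + 6·16 + 3·6 = 117; Σxᵢ² = 46; σ²/τ² = 2.25.
β̂_MAP = 117 / (46 + 2.25) = 117/48.25 ≈ 2.425.

β̂_MAP = 2.425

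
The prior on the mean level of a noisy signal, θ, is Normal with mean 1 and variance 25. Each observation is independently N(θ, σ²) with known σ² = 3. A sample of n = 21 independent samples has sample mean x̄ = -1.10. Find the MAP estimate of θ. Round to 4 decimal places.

n = 21, x̄ = -1.10.
For a Normal prior and Normal likelihood with known variance, the posterior is Normal; its mode equals its mean, the precision-weighted average.
Prior precision 1/σ₀² = 1/25 = 0.04; data precision n/σ² = 21/3 = 7.
θ̂ = (0.04·1 + 7·(-1.1)) / (0.04 + 7) = (-7.66)/7.04 = -383/352 ≈ -1.0881.

θ̂_MAP = -1.0881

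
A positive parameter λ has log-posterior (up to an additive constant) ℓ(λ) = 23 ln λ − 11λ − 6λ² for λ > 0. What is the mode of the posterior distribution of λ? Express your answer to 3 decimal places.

λ̂_MAP = 1.000

ℓ'(λ) = 23/λ − 11 − 12λ. Setting this to zero and multiplying by λ: 12λ² + 11λ − 23 = 0.
λ = (−11 + √(11² + 4·12·23)) / (2·12) = (−11 + √1225) / 24 = (−11 + 35)/24 = 1.
ℓ''(λ) = −23/λ² − 12 < 0, confirming a maximum.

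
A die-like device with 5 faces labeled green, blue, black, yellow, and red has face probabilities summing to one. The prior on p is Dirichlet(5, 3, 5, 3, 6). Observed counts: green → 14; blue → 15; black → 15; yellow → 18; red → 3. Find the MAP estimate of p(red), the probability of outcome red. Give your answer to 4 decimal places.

MAP estimate of p(red) = 0.0976

The posterior is Dirichlet(αᵢ + nᵢ) = Dirichlet(19, 18, 20, 21, 9).
For a Dirichlet(a₁,…,a_K) with all aᵢ > 1, the mode has j-th component (aⱼ − 1)/(Σaᵢ − K).
Here Σaᵢ = 87 and K = 5, so p(red) = (9 − 1)/(87 − 5) = 8/82 ≈ 0.0976.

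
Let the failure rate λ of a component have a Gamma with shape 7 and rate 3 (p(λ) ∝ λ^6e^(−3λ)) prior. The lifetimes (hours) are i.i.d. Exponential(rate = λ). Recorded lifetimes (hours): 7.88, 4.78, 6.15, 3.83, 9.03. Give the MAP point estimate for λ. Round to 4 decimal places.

The Exponential(rate=λ) likelihood is ∝ λ^n e^(−λΣtᵢ). Here n = 5 and Σtᵢ = 7.88 + 4.78 + 6.15 + 3.83 + 9.03 = 31.67.
Posterior ∝ λ^6e^(−3λ) · λ^5e^(−31.67λ) = λ^11e^(−34.67λ), i.e. Gamma(12, 34.67).
Mode = (a−1)/b = 11/34.67 ≈ 0.3173.

λ̂_MAP = 0.3173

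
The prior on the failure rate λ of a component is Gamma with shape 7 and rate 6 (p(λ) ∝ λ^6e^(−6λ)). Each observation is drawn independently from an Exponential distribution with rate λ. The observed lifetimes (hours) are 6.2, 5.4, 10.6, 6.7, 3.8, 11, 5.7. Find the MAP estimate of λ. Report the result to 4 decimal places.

The Exponential(rate=λ) likelihood is ∝ λ^n e^(−λΣtᵢ). Here n = 7 and Σtᵢ = 6.2 + 5.4 + 10.6 + 6.7 + 3.8 + 11 + 5.7 = 49.4.
Posterior ∝ λ^6e^(−6λ) · λ^7e^(−49.4λ) = λ^13e^(−55.4λ), i.e. Gamma(14, 55.4).
Mode = (a−1)/b = 13/55.4 ≈ 0.2347.

λ̂_MAP = 0.2347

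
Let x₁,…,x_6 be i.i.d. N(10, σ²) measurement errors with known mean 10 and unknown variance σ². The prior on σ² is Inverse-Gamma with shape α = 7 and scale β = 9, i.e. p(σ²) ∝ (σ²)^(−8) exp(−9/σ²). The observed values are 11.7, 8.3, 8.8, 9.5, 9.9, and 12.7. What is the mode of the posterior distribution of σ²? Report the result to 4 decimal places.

Sum of squared deviations about the known mean: SS = (11.7−10)² + (8.3−10)² + (8.8−10)² + (9.5−10)² + (9.9−10)² + (12.7−10)² = 14.77.
The Normal likelihood contributes (σ²)^(−n/2) exp(−SS/(2σ²)), so the posterior is Inverse-Gamma(α + n/2, β + SS/2) = Inverse-Gamma(10, 16.385).
The mode of Inverse-Gamma(a, b) is b/(a+1) = 16.385/11 ≈ 1.4895.

σ̂²_MAP = 1.4895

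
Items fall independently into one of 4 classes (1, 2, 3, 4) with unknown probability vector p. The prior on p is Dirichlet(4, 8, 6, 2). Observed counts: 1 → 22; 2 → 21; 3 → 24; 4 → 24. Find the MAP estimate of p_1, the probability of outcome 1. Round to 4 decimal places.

The posterior is Dirichlet(αᵢ + nᵢ) = Dirichlet(26, 29, 30, 26).
For a Dirichlet(a₁,…,a_K) with all aᵢ > 1, the mode has j-th component (aⱼ − 1)/(Σaᵢ − K).
Here Σaᵢ = 111 and K = 4, so p_1 = (26 − 1)/(111 − 4) = 25/107 ≈ 0.2336.

MAP estimate: 0.2336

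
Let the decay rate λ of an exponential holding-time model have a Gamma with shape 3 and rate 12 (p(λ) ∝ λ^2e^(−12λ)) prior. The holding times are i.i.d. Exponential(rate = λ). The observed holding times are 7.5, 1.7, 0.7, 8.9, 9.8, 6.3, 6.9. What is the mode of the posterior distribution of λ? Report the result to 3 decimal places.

λ̂_MAP = 0.167

The Exponential(rate=λ) likelihood is ∝ λ^n e^(−λΣtᵢ). Here n = 7 and Σtᵢ = 7.5 + 1.7 + 0.7 + 8.9 + 9.8 + 6.3 + 6.9 = 41.8.
Posterior ∝ λ^2e^(−12λ) · λ^7e^(−41.8λ) = λ^9e^(−53.8λ), i.e. Gamma(10, 53.8).
Mode = (a−1)/b = 9/53.8 ≈ 0.167.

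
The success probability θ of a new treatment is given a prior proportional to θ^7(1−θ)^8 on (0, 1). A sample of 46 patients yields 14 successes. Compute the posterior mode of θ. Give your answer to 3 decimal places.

The prior density ∝ θ^7(1−θ)^8 is the kernel of Beta(8, 9).
Data: 14 successes in 46 trials. The binomial likelihood contributes θ^14(1−θ)^32, so the posterior is Beta(8+14, 9+32) = Beta(22, 41).
For Beta(a, b) with a, b > 1 the mode is (a−1)/(a+b−2) = 21/61 ≈ 0.344.

θ̂_MAP = 0.344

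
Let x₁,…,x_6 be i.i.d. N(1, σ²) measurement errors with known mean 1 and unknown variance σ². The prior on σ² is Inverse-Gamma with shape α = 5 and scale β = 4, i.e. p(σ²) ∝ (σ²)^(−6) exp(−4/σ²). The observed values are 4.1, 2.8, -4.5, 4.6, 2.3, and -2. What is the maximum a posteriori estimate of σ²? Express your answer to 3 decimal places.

σ̂²_MAP = 4.153

Sum of squared deviations about the known mean: SS = (4.1−1)² + (2.8−1)² + (-4.5−1)² + (4.6−1)² + (2.3−1)² + (-2−1)² = 66.75.
The Normal likelihood contributes (σ²)^(−n/2) exp(−SS/(2σ²)), so the posterior is Inverse-Gamma(α + n/2, β + SS/2) = Inverse-Gamma(8, 37.375).
The mode of Inverse-Gamma(a, b) is b/(a+1) = 37.375/9 ≈ 4.153.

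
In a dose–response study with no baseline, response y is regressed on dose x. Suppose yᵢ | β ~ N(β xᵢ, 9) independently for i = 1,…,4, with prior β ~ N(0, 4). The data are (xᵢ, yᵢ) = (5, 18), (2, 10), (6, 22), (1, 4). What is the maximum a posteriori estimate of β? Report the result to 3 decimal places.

β̂_MAP = 3.604

log p(β | y) = −Σ(yᵢ − βxᵢ)²/(2·9) − β²/(2·4) + const.
Setting the derivative to zero: Σxᵢ(yᵢ − βxᵢ)/9 − β/4 = 0, so β = Σxᵢyᵢ / (Σxᵢ² + σ²/τ²).
Σxᵢyᵢ = 5·18 + 2·10 + 6·22 + 1·4 = 246; Σxᵢ² = 66; σ²/τ² = 2.25.
β̂_MAP = 246 / (66 + 2.25) = 246/68.25 ≈ 3.604.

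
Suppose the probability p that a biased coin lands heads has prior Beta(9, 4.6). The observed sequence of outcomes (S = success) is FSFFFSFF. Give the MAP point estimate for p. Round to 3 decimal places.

Prior: Beta(9, 4.6).
Data: 2 successes in 8 trials (from the sequence). The binomial likelihood contributes p^2(1−p)^6, so the posterior is Beta(9+2, 4.6+6) = Beta(11, 10.6).
For Beta(a, b) with a, b > 1 the mode is (a−1)/(a+b−2) = 10/19.6 ≈ 0.510.

p̂_MAP = 0.510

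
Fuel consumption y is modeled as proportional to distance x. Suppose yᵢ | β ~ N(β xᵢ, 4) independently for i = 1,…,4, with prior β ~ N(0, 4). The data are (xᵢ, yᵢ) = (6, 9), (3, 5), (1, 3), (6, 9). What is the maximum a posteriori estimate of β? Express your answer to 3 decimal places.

log p(β | y) = −Σ(yᵢ − βxᵢ)²/(2·4) − β²/(2·4) + const.
Setting the derivative to zero: Σxᵢ(yᵢ − βxᵢ)/4 − β/4 = 0, so β = Σxᵢyᵢ / (Σxᵢ² + σ²/τ²).
Σxᵢyᵢ = 6·9 + 3·5 + 1·3 + 6·9 = 126; Σxᵢ² = 82; σ²/τ² = 1.
β̂_MAP = 126 / (82 + 1) = 126/83 ≈ 1.518.

β̂_MAP = 1.518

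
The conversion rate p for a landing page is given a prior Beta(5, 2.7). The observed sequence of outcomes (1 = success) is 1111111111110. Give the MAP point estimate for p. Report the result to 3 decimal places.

Prior: Beta(5, 2.7).
Data: 12 successes in 13 trials (from the sequence). The binomial likelihood contributes p^12(1−p)^1, so the posterior is Beta(5+12, 2.7+1) = Beta(17, 3.7).
For Beta(a, b) with a, b > 1 the mode is (a−1)/(a+b−2) = 16/18.7 ≈ 0.856.

p̂_MAP = 0.856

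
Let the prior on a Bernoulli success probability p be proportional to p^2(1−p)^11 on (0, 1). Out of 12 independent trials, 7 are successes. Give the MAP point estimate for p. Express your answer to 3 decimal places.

p̂_MAP = 0.360

The prior density ∝ p^2(1−p)^11 is the kernel of Beta(3, 12).
Data: 7 successes in 12 trials. The binomial likelihood contributes p^7(1−p)^5, so the posterior is Beta(3+7, 12+5) = Beta(10, 17).
For Beta(a, b) with a, b > 1 the mode is (a−1)/(a+b−2) = 9/25 ≈ 0.360.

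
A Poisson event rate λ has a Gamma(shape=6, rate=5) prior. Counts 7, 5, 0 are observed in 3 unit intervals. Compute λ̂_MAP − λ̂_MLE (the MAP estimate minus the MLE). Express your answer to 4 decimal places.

Σxᵢ = 12. Posterior is Gamma(18, 8); MAP = (18−1)/8 = 17/8 ≈ 2.12500.
MLE = x̄ = 12/3 ≈ 4.00000.
Difference = 17/8 − 12/3 = -15/8 ≈ -1.8750.

MAP − MLE = -1.8750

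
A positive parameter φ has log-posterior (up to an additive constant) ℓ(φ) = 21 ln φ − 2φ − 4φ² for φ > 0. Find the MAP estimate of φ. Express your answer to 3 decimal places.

ℓ'(φ) = 21/φ − 2 − 8φ. Setting this to zero and multiplying by φ: 8φ² + 2φ − 21 = 0.
φ = (−2 + √(2² + 4·8·21)) / (2·8) = (−2 + √676) / 16 = (−2 + 26)/16 = 3/2.
ℓ''(φ) = −21/φ² − 8 < 0, confirming a maximum.

φ̂_MAP = 1.500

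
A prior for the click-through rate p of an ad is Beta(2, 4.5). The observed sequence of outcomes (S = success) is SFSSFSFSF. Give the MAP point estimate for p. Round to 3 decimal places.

Prior: Beta(2, 4.5).
Data: 5 successes in 9 trials (from the sequence). The binomial likelihood contributes p^5(1−p)^4, so the posterior is Beta(2+5, 4.5+4) = Beta(7, 8.5).
For Beta(a, b) with a, b > 1 the mode is (a−1)/(a+b−2) = 6/13.5 ≈ 0.444.

p̂_MAP = 0.444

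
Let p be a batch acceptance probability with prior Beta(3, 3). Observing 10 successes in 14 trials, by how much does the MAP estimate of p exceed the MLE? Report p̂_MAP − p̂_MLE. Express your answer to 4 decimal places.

MAP − MLE = -0.0476

Posterior is Beta(13, 7); MAP = (13−1)/(20−2) = 12/18 ≈ 0.66667.
MLE ignores the prior: p̂_MLE = k/n = 10/14 ≈ 0.71429.
Difference = 12/18 − 10/14 = -1/21 ≈ -0.0476.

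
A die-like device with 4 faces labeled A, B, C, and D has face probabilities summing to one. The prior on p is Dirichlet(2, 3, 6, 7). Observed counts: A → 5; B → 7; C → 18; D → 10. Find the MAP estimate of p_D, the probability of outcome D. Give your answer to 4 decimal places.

The posterior is Dirichlet(αᵢ + nᵢ) = Dirichlet(7, 10, 24, 17).
For a Dirichlet(a₁,…,a_K) with all aᵢ > 1, the mode has j-th component (aⱼ − 1)/(Σaᵢ − K).
Here Σaᵢ = 58 and K = 4, so p_D = (17 − 1)/(58 − 4) = 16/54 ≈ 0.2963.

MAP estimate of p_D = 0.2963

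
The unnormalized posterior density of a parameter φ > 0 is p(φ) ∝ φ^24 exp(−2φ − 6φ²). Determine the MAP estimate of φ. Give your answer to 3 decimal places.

ℓ'(φ) = 24/φ − 2 − 12φ. Setting this to zero and multiplying by φ: 12φ² + 2φ − 24 = 0.
φ = (−2 + √(2² + 4·12·24)) / (2·12) = (−2 + √1156) / 24 = (−2 + 34)/24 = 4/3.
ℓ''(φ) = −24/φ² − 12 < 0, confirming a maximum.

φ̂_MAP = 1.333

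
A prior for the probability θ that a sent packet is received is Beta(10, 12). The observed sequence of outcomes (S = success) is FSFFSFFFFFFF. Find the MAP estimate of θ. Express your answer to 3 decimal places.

Prior: Beta(10, 12).
Data: 2 successes in 12 trials (from the sequence). The binomial likelihood contributes θ^2(1−θ)^10, so the posterior is Beta(10+2, 12+10) = Beta(12, 22).
For Beta(a, b) with a, b > 1 the mode is (a−1)/(a+b−2) = 11/32 ≈ 0.344.

θ̂_MAP = 0.344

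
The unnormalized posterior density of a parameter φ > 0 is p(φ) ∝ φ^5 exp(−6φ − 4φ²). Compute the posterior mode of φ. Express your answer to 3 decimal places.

ℓ'(φ) = 5/φ − 6 − 8φ. Setting this to zero and multiplying by φ: 8φ² + 6φ − 5 = 0.
φ = (−6 + √(6² + 4·8·5)) / (2·8) = (−6 + √196) / 16 = (−6 + 14)/16 = 1/2.
ℓ''(φ) = −5/φ² − 8 < 0, confirming a maximum.

φ̂_MAP = 0.500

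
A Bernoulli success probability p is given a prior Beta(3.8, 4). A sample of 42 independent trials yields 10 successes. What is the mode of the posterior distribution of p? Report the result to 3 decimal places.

p̂_MAP = 0.268

Prior: Beta(3.8, 4).
Data: 10 successes in 42 trials. The binomial likelihood contributes p^10(1−p)^32, so the posterior is Beta(3.8+10, 4+32) = Beta(13.8, 36).
For Beta(a, b) with a, b > 1 the mode is (a−1)/(a+b−2) = 12.8/47.8 ≈ 0.268.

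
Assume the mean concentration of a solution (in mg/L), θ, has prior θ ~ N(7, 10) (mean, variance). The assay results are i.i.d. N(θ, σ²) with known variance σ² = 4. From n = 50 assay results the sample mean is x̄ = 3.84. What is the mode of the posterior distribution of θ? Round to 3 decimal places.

θ̂_MAP = 3.865

n = 50, x̄ = 3.84.
For a Normal prior and Normal likelihood with known variance, the posterior is Normal; its mode equals its mean, the precision-weighted average.
Prior precision 1/σ₀² = 1/10 = 0.1; data precision n/σ² = 50/4 = 12.5.
θ̂ = (0.1·7 + 12.5·3.84) / (0.1 + 12.5) = 48.7/12.6 = 487/126 ≈ 3.865.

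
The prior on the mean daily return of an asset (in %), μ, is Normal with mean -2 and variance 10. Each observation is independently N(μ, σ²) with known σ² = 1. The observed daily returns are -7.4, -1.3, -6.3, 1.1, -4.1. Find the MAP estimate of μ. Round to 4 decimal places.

μ̂_MAP = -3.5686

n = 5; x̄ = ((-7.4) + (-1.3) + (-6.3) + 1.1 + (-4.1))/5 = -18/5 = -3.6.
For a Normal prior and Normal likelihood with known variance, the posterior is Normal; its mode equals its mean, the precision-weighted average.
Prior precision 1/σ₀² = 1/10 = 0.1; data precision n/σ² = 5/1 = 5.
μ̂ = (0.1·(-2) + 5·(-3.6)) / (0.1 + 5) = (-18.2)/5.1 = -182/51 ≈ -3.5686.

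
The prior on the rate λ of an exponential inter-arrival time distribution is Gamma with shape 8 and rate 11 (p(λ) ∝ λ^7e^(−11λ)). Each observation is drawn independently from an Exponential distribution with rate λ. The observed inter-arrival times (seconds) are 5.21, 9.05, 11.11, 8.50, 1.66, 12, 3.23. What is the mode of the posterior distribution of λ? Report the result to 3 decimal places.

The Exponential(rate=λ) likelihood is ∝ λ^n e^(−λΣtᵢ). Here n = 7 and Σtᵢ = 5.21 + 9.05 + 11.11 + 8.50 + 1.66 + 12 + 3.23 = 50.76.
Posterior ∝ λ^7e^(−11λ) · λ^7e^(−50.76λ) = λ^14e^(−61.76λ), i.e. Gamma(15, 61.76).
Mode = (a−1)/b = 14/61.76 ≈ 0.227.

λ̂_MAP = 0.227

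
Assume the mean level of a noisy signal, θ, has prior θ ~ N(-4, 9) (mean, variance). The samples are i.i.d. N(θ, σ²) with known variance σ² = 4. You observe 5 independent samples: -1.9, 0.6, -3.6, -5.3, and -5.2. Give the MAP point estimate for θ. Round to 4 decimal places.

n = 5; x̄ = ((-1.9) + 0.6 + (-3.6) + (-5.3) + (-5.2))/5 = -15.4/5 = -3.08.
For a Normal prior and Normal likelihood with known variance, the posterior is Normal; its mode equals its mean, the precision-weighted average.
Prior precision 1/σ₀² = 1/9; data precision n/σ² = 5/4 = 1.25.
θ̂ = ((1/9)·(-4) + 1.25·(-3.08)) / (1/9 + 1.25) = (-773/180)/(49/36) = -773/245 ≈ -3.1551.

θ̂_MAP = -3.1551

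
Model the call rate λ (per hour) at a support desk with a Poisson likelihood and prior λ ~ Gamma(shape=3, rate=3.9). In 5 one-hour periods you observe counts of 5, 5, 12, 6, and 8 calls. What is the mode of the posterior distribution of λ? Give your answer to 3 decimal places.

Σxᵢ = 5+5+12+6+8 = 36, with n = 5.
Posterior ∝ λ^2e^(−3.9λ) · λ^36e^(−5λ) = λ^38e^(−8.9λ), i.e. Gamma(shape=39, rate=8.9).
The mode of a Gamma(a, b) with a ≥ 1 (shape–rate) is (a−1)/b = 38/8.9 ≈ 4.270.

λ̂_MAP = 4.270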